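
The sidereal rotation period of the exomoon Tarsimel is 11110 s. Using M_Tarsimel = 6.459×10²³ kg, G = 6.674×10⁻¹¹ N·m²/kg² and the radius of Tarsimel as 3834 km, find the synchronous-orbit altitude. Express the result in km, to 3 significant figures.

h_sync ≈ 1290 km

μ = GM = 6.674×10⁻¹¹ × 6.459×10²³ = 4.311×10¹³ m³/s².
A synchronous orbit has period T, so by Kepler's third law a = (μT²/4π²)^(1/3).
μT²/4π² = 4.311×10¹³ × (1.111×10⁴)² / 39.48 = 1.348×10²⁰ m³.
a = 5.127×10⁶ m = 5127.1 km.
Altitude h = a − R = 5127.1 − 3834 = 1293.1 km.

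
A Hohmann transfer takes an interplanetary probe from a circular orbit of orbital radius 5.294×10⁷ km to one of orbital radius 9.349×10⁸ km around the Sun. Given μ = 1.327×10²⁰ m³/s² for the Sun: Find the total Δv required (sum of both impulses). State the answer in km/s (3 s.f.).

r₁ = 5.294×10⁷ km = 5.294×10¹⁰ m.
r₂ = 9.349×10⁸ km = 9.349×10¹¹ m.
Transfer ellipse a_t = (r₁ + r₂)/2 = 4.939×10¹¹ m.
At r₁: circular v_c1 = √(μ/r₁) = 50070 m/s; transfer-perihelion v_p = √[μ(2/r₁ − 1/a_t)] = 68880 m/s.
Δv₁ = v_p − v_c1 = 18810 m/s.
At r₂: circular v_c2 = √(μ/r₂) = 11910 m/s; transfer-aphelion v_a = √[μ(2/r₂ − 1/a_t)] = 3900 m/s.
Δv₂ = v_c2 − v_a = 8013 m/s.
Total Δv = Δv₁ + Δv₂ = 26830 m/s = 26.83 km/s.

Δv_total ≈ 26.8 km/s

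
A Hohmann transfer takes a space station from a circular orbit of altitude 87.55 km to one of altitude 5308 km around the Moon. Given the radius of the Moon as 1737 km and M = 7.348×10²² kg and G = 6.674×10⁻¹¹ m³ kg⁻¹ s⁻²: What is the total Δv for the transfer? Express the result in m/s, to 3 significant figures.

Δv_total ≈ 726 m/s

μ = GM = 6.674×10⁻¹¹ × 7.348×10²² = 4.904×10¹² m³/s².
r₁ = 1737 + 87.55 = 1824.5 km = 1.8246×10⁶ m.
r₂ = 1737 + 5308 = 7045.0 km = 7.0450×10⁶ m.
Transfer ellipse a_t = (r₁ + r₂)/2 = 4.435×10⁶ m.
At r₁: circular v_c1 = √(μ/r₁) = 1639 m/s; transfer-perilune v_p = √[μ(2/r₁ − 1/a_t)] = 2066 m/s.
Δv₁ = v_p − v_c1 = 426.9 m/s.
At r₂: circular v_c2 = √(μ/r₂) = 834.3 m/s; transfer-apolune v_a = √[μ(2/r₂ − 1/a_t)] = 535.2 m/s.
Δv₂ = v_c2 − v_a = 299.2 m/s.
Total Δv = Δv₁ + Δv₂ = 726.1 m/s.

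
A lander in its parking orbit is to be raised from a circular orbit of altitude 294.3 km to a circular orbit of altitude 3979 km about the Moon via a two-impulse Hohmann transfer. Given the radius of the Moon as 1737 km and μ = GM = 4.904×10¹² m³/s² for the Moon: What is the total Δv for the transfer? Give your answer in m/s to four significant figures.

r₁ = 1737 + 294.3 = 2031.3 km = 2.0313×10⁶ m.
r₂ = 1737 + 3979 = 5716.0 km = 5.7160×10⁶ m.
Transfer ellipse a_t = (r₁ + r₂)/2 = 3.874×10⁶ m.
At r₁: circular v_c1 = √(μ/r₁) = 1554 m/s; transfer-perilune v_p = √[μ(2/r₁ − 1/a_t)] = 1887 m/s.
Δv₁ = v_p − v_c1 = 333.7 m/s.
At r₂: circular v_c2 = √(μ/r₂) = 926.3 m/s; transfer-apolune v_a = √[μ(2/r₂ − 1/a_t)] = 670.7 m/s.
Δv₂ = v_c2 − v_a = 255.5 m/s.
Total Δv = Δv₁ + Δv₂ = 589.2 m/s.

Δv_total ≈ 589.2 m/s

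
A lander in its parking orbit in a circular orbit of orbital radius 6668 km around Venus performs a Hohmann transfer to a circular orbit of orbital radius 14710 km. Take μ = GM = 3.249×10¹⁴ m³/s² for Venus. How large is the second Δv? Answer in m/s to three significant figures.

r₁ = 6668 km = 6.668×10⁶ m.
r₂ = 14710 km = 1.471×10⁷ m.
Transfer ellipse a_t = (r₁ + r₂)/2 = 1.069×10⁷ m.
At r₁: circular v_c1 = √(μ/r₁) = 6980 m/s; transfer-periapsis v_p = √[μ(2/r₁ − 1/a_t)] = 8189 m/s.
At r₂: circular v_c2 = √(μ/r₂) = 4700 m/s; transfer-apoapsis v_a = √[μ(2/r₂ − 1/a_t)] = 3712 m/s.
Δv₂ = v_c2 − v_a = 987.8 m/s.

Δv ≈ 988 m/s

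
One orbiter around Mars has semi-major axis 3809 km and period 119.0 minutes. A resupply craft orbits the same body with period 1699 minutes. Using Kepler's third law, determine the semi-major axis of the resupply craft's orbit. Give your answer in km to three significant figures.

Kepler's third law: a³ ∝ T², so a₂ = a₁ (T₂/T₁)^(2/3).
T₂/T₁ = 14.28, (T₂/T₁)^(2/3) = 5.885.
a₂ = 3809 × 5.885 = 22420 km.

a₂ ≈ 22400 km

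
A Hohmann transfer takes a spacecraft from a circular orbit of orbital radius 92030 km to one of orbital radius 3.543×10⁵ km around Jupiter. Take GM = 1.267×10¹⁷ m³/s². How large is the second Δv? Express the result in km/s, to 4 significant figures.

Δv ≈ 6.767 km/s

r₁ = 92030 km = 9.203×10⁷ m.
r₂ = 3.543×10⁵ km = 3.543×10⁸ m.
Transfer ellipse a_t = (r₁ + r₂)/2 = 2.232×10⁸ m.
At r₁: circular v_c1 = √(μ/r₁) = 37100 m/s; transfer-perijove v_p = √[μ(2/r₁ − 1/a_t)] = 46750 m/s.
At r₂: circular v_c2 = √(μ/r₂) = 18910 m/s; transfer-apojove v_a = √[μ(2/r₂ − 1/a_t)] = 12140 m/s.
Δv₂ = v_c2 − v_a = 6767 m/s.
= 6.767 km/s.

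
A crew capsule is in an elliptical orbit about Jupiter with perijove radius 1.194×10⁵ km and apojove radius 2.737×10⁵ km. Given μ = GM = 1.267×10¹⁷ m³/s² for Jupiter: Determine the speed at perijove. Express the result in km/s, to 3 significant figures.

Semi-major axis a = (r_p + r_a)/2 = 1.9655×10⁵ km = 1.966×10⁸ m.
Vis-viva: v² = μ(2/r − 1/a) = 1.267×10¹⁷ × (1.675×10⁻⁸ − 5.088×10⁻⁹) = 1.478×10⁹ m²/s².
v = 38440 m/s = 38.44 km/s.

v ≈ 38.4 km/s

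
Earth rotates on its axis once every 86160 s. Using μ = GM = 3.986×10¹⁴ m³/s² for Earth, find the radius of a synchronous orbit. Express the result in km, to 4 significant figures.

A synchronous orbit has period T, so by Kepler's third law a = (μT²/4π²)^(1/3).
μT²/4π² = 3.986×10¹⁴ × (8.616×10⁴)² / 39.48 = 7.495×10²² m³.
a = 4.216×10⁷ m = 42163 km.

r_sync ≈ 42160 km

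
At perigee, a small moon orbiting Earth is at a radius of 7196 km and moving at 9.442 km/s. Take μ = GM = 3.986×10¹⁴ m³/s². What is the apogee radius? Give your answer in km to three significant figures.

apogee radius ≈ 29700 km

r_p = 7.196×10⁶ m.
Specific energy ε = v²/2 − μ/r = -1.082×10⁷ J/kg, so a = −μ/(2ε) = 1.843×10⁷ m.
The apsides satisfy r_p + r_a = 2a, so the apogee radius is 2a − r_p = 2.966×10⁷ m = 29656 km.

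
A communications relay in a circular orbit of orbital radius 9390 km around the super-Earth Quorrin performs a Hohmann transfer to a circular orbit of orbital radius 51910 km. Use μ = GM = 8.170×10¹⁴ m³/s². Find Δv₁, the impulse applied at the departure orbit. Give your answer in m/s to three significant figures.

r₁ = 9390 km = 9.390×10⁶ m.
r₂ = 51910 km = 5.191×10⁷ m.
Transfer ellipse a_t = (r₁ + r₂)/2 = 3.065×10⁷ m.
At r₁: circular v_c1 = √(μ/r₁) = 9328 m/s; transfer-periapsis v_p = √[μ(2/r₁ − 1/a_t)] = 12140 m/s.
Δv₁ = v_p − v_c1 = 2811 m/s.

Δv ≈ 2810 m/s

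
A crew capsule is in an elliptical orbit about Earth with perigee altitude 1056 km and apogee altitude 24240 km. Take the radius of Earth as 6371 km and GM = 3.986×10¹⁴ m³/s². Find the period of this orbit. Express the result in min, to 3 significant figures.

T ≈ 435 min

r_p = 6371 + 1056 = 7427.0 km = 7.4270×10⁶ m.
r_a = 6371 + 24240 = 30611 km = 3.0611×10⁷ m.
Semi-major axis a = (r_p + r_a)/2 = (7427.0 + 30611)/2 = 19019 km = 1.902×10⁷ m.
By Kepler's third law T = 2π√(a³/μ) = 2π × 4.154×10³ = 2.610×10⁴ s.
= 435.1 min.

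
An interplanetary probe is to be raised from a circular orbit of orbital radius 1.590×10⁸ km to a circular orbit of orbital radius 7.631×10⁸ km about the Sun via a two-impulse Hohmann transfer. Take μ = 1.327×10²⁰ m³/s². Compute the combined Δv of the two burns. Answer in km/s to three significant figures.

r₁ = 1.590×10⁸ km = 1.590×10¹¹ m.
r₂ = 7.631×10⁸ km = 7.631×10¹¹ m.
Transfer ellipse a_t = (r₁ + r₂)/2 = 4.610×10¹¹ m.
At r₁: circular v_c1 = √(μ/r₁) = 28890 m/s; transfer-perihelion v_p = √[μ(2/r₁ − 1/a_t)] = 37170 m/s.
Δv₁ = v_p − v_c1 = 8277 m/s.
At r₂: circular v_c2 = √(μ/r₂) = 13190 m/s; transfer-aphelion v_a = √[μ(2/r₂ − 1/a_t)] = 7744 m/s.
Δv₂ = v_c2 − v_a = 5443 m/s.
Total Δv = Δv₁ + Δv₂ = 13720 m/s = 13.72 km/s.

Δv_total ≈ 13.7 km/s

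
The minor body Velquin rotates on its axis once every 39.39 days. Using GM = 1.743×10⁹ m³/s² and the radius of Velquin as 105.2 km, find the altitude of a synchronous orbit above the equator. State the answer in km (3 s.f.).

h_sync ≈ 7890 km

T = 39.39 days = 3.403×10⁶ s.
A synchronous orbit has period T, so by Kepler's third law a = (μT²/4π²)^(1/3).
μT²/4π² = 1.743×10⁹ × (3.403×10⁶)² / 39.48 = 5.114×10²⁰ m³.
a = 7.997×10⁶ m = 7996.7 km.
Altitude h = a − R = 7996.7 − 105.2 = 7891.5 km.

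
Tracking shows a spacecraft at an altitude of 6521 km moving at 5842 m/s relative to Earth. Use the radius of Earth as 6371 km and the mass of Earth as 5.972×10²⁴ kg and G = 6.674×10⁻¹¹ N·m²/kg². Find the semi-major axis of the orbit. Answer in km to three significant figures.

a ≈ 14400 km

μ = GM = 6.674×10⁻¹¹ × 5.972×10²⁴ = 3.986×10¹⁴ m³/s².
r = 6371 + 6521 = 12892 km = 1.289×10⁷ m.
Vis-viva rearranged: 1/a = 2/r − v²/μ = 1.551×10⁻⁷ − 8.563×10⁻⁸ = 6.951×10⁻⁸ m⁻¹.
a = 1.439×10⁷ m = 14387 km.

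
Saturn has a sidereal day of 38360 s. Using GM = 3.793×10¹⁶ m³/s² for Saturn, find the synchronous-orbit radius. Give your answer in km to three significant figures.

r_sync ≈ 1.12×10⁵ km

A synchronous orbit has period T, so by Kepler's third law a = (μT²/4π²)^(1/3).
μT²/4π² = 3.793×10¹⁶ × (3.836×10⁴)² / 39.48 = 1.414×10²⁴ m³.
a = 1.122×10⁸ m = 1.1223×10⁵ km.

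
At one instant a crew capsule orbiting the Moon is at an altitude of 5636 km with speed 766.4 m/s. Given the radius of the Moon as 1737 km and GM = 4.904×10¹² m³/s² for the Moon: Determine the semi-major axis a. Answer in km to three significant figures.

a ≈ 6600 km

r = 1737 + 5636 = 7373.0 km = 7.373×10⁶ m.
Specific orbital energy ε = v²/2 − μ/r = (766.4)²/2 − 4.904×10¹²/7.373×10⁶ = -3.714×10⁵ J/kg.
Since ε = −μ/(2a), a = −μ/(2ε) = 6.601×10⁶ m = 6601.2 km.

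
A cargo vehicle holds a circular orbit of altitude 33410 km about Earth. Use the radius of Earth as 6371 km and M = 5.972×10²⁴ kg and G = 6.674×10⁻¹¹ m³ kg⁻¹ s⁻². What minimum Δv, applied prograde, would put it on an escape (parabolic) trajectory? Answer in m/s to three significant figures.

Δv ≈ 1310 m/s

μ = GM = 6.674×10⁻¹¹ × 5.972×10²⁴ = 3.986×10¹⁴ m³/s².
r = 6371 + 33410 = 39781 km = 3.9781×10⁷ m.
Circular speed v_c = √(μ/r) = 3165 m/s.
Escape speed v_esc = √(2μ/r) = √2 × v_c = 4476 m/s.
Δv = v_esc − v_c = 1311 m/s.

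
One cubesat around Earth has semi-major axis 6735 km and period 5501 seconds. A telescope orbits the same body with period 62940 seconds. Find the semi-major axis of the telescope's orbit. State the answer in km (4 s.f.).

a₂ ≈ 34200 km

Kepler's third law: a³ ∝ T², so a₂ = a₁ (T₂/T₁)^(2/3).
T₂/T₁ = 11.44, (T₂/T₁)^(2/3) = 5.078.
a₂ = 6735 × 5.078 = 34200 km.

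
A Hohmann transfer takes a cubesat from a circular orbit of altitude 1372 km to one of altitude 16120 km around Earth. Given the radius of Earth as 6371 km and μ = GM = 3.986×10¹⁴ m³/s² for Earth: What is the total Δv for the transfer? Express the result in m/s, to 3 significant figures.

Δv_total ≈ 2770 m/s

r₁ = 6371 + 1372 = 7743.0 km = 7.7430×10⁶ m.
r₂ = 6371 + 16120 = 22491 km = 2.2491×10⁷ m.
Transfer ellipse a_t = (r₁ + r₂)/2 = 1.512×10⁷ m.
At r₁: circular v_c1 = √(μ/r₁) = 7175 m/s; transfer-perigee v_p = √[μ(2/r₁ − 1/a_t)] = 8752 m/s.
Δv₁ = v_p − v_c1 = 1577 m/s.
At r₂: circular v_c2 = √(μ/r₂) = 4210 m/s; transfer-apogee v_a = √[μ(2/r₂ − 1/a_t)] = 3013 m/s.
Δv₂ = v_c2 − v_a = 1197 m/s.
Total Δv = Δv₁ + Δv₂ = 2774 m/s.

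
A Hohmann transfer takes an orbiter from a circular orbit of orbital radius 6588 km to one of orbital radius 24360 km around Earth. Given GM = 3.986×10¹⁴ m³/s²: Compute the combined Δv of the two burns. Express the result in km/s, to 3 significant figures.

r₁ = 6588 km = 6.588×10⁶ m.
r₂ = 24360 km = 2.436×10⁷ m.
Transfer ellipse a_t = (r₁ + r₂)/2 = 1.547×10⁷ m.
At r₁: circular v_c1 = √(μ/r₁) = 7778 m/s; transfer-perigee v_p = √[μ(2/r₁ − 1/a_t)] = 9760 m/s.
Δv₁ = v_p − v_c1 = 1981 m/s.
At r₂: circular v_c2 = √(μ/r₂) = 4045 m/s; transfer-apogee v_a = √[μ(2/r₂ − 1/a_t)] = 2639 m/s.
Δv₂ = v_c2 − v_a = 1406 m/s.
Total Δv = Δv₁ + Δv₂ = 3387 m/s = 3.387 km/s.

Δv_total ≈ 3.39 km/s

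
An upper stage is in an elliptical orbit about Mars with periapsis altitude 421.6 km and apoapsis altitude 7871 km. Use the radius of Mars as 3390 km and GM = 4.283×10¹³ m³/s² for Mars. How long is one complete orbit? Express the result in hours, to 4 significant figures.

T ≈ 5.517 hours

r_p = 3390 + 421.6 = 3811.6 km = 3.8116×10⁶ m.
r_a = 3390 + 7871 = 11261 km = 1.1261×10⁷ m.
Semi-major axis a = (r_p + r_a)/2 = (3811.6 + 11261)/2 = 7536.3 km = 7.536×10⁶ m.
By Kepler's third law T = 2π√(a³/μ) = 2π × 3.161×10³ = 1.986×10⁴ s.
= 5.517 hours.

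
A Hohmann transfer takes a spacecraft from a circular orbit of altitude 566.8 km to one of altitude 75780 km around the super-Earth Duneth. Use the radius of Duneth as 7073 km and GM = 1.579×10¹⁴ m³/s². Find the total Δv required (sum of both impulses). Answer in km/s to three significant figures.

Δv_total ≈ 2.42 km/s

r₁ = 7073 + 566.8 = 7639.8 km = 7.6398×10⁶ m.
r₂ = 7073 + 75780 = 82853 km = 8.2853×10⁷ m.
Transfer ellipse a_t = (r₁ + r₂)/2 = 4.525×10⁷ m.
At r₁: circular v_c1 = √(μ/r₁) = 4546 m/s; transfer-periapsis v_p = √[μ(2/r₁ − 1/a_t)] = 6152 m/s.
Δv₁ = v_p − v_c1 = 1606 m/s.
At r₂: circular v_c2 = √(μ/r₂) = 1381 m/s; transfer-apoapsis v_a = √[μ(2/r₂ − 1/a_t)] = 567.3 m/s.
Δv₂ = v_c2 − v_a = 813.2 m/s.
Total Δv = Δv₁ + Δv₂ = 2419 m/s = 2.419 km/s.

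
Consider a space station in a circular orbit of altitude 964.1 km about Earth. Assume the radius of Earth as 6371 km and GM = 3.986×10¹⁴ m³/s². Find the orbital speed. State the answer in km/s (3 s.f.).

v ≈ 7.37 km/s

r = 6371 + 964.1 = 7335.1 km = 7.3351×10⁶ m.
For a circular orbit v = √(μ/r) = √(3.986×10¹⁴ / 7.335×10⁶) = √(5.434×10⁷) = 7372 m/s.
That is 7.372 km/s.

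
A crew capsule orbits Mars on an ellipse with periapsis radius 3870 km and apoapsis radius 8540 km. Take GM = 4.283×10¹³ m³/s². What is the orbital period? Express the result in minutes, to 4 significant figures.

T ≈ 247.3 minutes

Semi-major axis a = (r_p + r_a)/2 = (3870.0 + 8540.0)/2 = 6205.0 km = 6.205×10⁶ m.
By Kepler's third law T = 2π√(a³/μ) = 2π × 2.362×10³ = 1.484×10⁴ s.
= 247.3 minutes.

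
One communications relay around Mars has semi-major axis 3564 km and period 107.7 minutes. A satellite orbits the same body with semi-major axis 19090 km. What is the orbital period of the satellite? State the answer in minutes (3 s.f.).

Kepler's third law: T² ∝ a³, so T₂ = T₁ (a₂/a₁)^(3/2).
a₂/a₁ = 5.356, (a₂/a₁)^(3/2) = 12.40.
T₂ = 107.7 × 12.40 = 1335 minutes.

T₂ ≈ 1340 minutes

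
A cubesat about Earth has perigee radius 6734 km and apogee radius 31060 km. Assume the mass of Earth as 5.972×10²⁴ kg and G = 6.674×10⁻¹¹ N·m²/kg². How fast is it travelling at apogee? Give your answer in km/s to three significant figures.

v ≈ 2.14 km/s

μ = GM = 6.674×10⁻¹¹ × 5.972×10²⁴ = 3.986×10¹⁴ m³/s².
Semi-major axis a = (r_p + r_a)/2 = 18897 km = 1.890×10⁷ m.
Vis-viva: v² = μ(2/r − 1/a) = 3.986×10¹⁴ × (6.439×10⁻⁸ − 5.292×10⁻⁸) = 4.573×10⁶ m²/s².
v = 2138 m/s = 2.138 km/s.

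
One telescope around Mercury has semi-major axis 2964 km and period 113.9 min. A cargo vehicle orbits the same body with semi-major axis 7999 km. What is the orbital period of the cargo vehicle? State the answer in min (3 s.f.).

T₂ ≈ 505 min

Kepler's third law: T² ∝ a³, so T₂ = T₁ (a₂/a₁)^(3/2).
a₂/a₁ = 2.699, (a₂/a₁)^(3/2) = 4.433.
T₂ = 113.9 × 4.433 = 505.0 min.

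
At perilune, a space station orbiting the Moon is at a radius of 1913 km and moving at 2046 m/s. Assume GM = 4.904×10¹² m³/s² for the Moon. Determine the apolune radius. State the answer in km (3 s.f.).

r_p = 1.913×10⁶ m.
Specific energy ε = v²/2 − μ/r = -4.705×10⁵ J/kg, so a = −μ/(2ε) = 5.212×10⁶ m.
The apsides satisfy r_p + r_a = 2a, so the apolune radius is 2a − r_p = 8.511×10⁶ m = 8511.0 km.

apolune radius ≈ 8510 km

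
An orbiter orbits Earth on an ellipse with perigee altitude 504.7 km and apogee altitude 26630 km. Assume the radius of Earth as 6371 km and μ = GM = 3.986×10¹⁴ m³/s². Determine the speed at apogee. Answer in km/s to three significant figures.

v ≈ 2.04 km/s

r_p = 6371 + 504.7 = 6875.7 km = 6.8757×10⁶ m.
r_a = 6371 + 26630 = 33001 km = 3.3001×10⁷ m.
Semi-major axis a = (r_p + r_a)/2 = 19938 km = 1.994×10⁷ m.
Vis-viva: v² = μ(2/r − 1/a) = 3.986×10¹⁴ × (6.060×10⁻⁸ − 5.015×10⁻⁸) = 4.165×10⁶ m²/s².
v = 2041 m/s = 2.041 km/s.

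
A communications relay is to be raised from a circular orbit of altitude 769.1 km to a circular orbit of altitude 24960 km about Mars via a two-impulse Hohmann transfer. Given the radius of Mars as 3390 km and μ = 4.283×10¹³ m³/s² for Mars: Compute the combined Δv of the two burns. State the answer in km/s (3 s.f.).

r₁ = 3390 + 769.1 = 4159.1 km = 4.1591×10⁶ m.
r₂ = 3390 + 24960 = 28350 km = 2.8350×10⁷ m.
Transfer ellipse a_t = (r₁ + r₂)/2 = 1.625×10⁷ m.
At r₁: circular v_c1 = √(μ/r₁) = 3209 m/s; transfer-periapsis v_p = √[μ(2/r₁ − 1/a_t)] = 4238 m/s.
Δv₁ = v_p − v_c1 = 1029 m/s.
At r₂: circular v_c2 = √(μ/r₂) = 1229 m/s; transfer-apoapsis v_a = √[μ(2/r₂ − 1/a_t)] = 621.7 m/s.
Δv₂ = v_c2 − v_a = 607.4 m/s.
Total Δv = Δv₁ + Δv₂ = 1636 m/s = 1.636 km/s.

Δv_total ≈ 1.64 km/s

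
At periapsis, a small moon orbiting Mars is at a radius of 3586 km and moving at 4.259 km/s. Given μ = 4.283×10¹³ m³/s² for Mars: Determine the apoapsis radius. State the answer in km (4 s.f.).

r_p = 3.586×10⁶ m.
Specific energy ε = v²/2 − μ/r = -2.874×10⁶ J/kg, so a = −μ/(2ε) = 7.451×10⁶ m.
The apsides satisfy r_p + r_a = 2a, so the apoapsis radius is 2a − r_p = 1.132×10⁷ m = 11316 km.

apoapsis radius ≈ 11320 km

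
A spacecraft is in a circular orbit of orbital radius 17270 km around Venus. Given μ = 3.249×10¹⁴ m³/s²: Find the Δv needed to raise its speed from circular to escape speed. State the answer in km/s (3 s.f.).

Δv ≈ 1.80 km/s

r = 17270 km = 1.727×10⁷ m.
Circular speed v_c = √(μ/r) = 4337 m/s.
Escape speed v_esc = √(2μ/r) = √2 × v_c = 6134 m/s.
Δv = v_esc − v_c = 1797 m/s = 1.797 km/s.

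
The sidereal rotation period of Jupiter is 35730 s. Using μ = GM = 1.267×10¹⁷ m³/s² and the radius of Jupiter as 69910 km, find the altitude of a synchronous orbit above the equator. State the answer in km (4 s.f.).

h_sync ≈ 90110 km

A synchronous orbit has period T, so by Kepler's third law a = (μT²/4π²)^(1/3).
μT²/4π² = 1.267×10¹⁷ × (3.573×10⁴)² / 39.48 = 4.097×10²⁴ m³.
a = 1.600×10⁸ m = 1.6002×10⁵ km.
Altitude h = a − R = 1.6002×10⁵ − 69910 = 90105 km.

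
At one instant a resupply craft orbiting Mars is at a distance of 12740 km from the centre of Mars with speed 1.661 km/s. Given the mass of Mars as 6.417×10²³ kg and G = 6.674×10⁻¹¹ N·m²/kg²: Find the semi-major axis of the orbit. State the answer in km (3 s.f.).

μ = GM = 6.674×10⁻¹¹ × 6.417×10²³ = 4.283×10¹³ m³/s².
r = 1.274×10⁷ m.
Specific orbital energy ε = v²/2 − μ/r = (1661)²/2 − 4.283×10¹³/1.274×10⁷ = -1.982×10⁶ J/kg.
Since ε = −μ/(2a), a = −μ/(2ε) = 1.080×10⁷ m = 10803 km.

a ≈ 10800 km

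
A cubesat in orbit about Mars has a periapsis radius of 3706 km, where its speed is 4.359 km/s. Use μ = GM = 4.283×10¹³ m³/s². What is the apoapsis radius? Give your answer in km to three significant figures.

r_p = 3.706×10⁶ m.
Specific energy ε = v²/2 − μ/r = -2.056×10⁶ J/kg, so a = −μ/(2ε) = 1.041×10⁷ m.
The apsides satisfy r_p + r_a = 2a, so the apoapsis radius is 2a − r_p = 1.712×10⁷ m = 17121 km.

apoapsis radius ≈ 17100 km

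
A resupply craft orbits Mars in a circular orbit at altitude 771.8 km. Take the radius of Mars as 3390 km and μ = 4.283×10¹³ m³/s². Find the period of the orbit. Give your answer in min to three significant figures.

r = 3390 + 771.8 = 4161.8 km = 4.1618×10⁶ m.
Kepler's third law: T = 2π√(r³/μ) = 2π√((4.162×10⁶)³ / 4.283×10¹³).
r³/μ = 1.683×10⁶ s², so T = 2π × 1.297×10³ = 8.151×10³ s.
Converting: 8.151×10³ s ÷ 60.00 = 135.9 min.

T ≈ 136 min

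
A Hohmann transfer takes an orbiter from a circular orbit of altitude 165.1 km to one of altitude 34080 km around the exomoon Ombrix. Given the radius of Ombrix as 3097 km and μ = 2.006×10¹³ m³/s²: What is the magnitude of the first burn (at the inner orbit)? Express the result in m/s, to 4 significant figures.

Δv ≈ 882.7 m/s

r₁ = 3097 + 165.1 = 3262.1 km = 3.2621×10⁶ m.
r₂ = 3097 + 34080 = 37177 km = 3.7177×10⁷ m.
Transfer ellipse a_t = (r₁ + r₂)/2 = 2.022×10⁷ m.
At r₁: circular v_c1 = √(μ/r₁) = 2480 m/s; transfer-periapsis v_p = √[μ(2/r₁ − 1/a_t)] = 3363 m/s.
Δv₁ = v_p − v_c1 = 882.7 m/s.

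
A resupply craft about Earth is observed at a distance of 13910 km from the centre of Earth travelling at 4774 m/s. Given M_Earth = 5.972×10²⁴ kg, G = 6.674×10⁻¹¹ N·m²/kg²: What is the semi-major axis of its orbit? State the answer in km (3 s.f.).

a ≈ 11500 km

μ = GM = 6.674×10⁻¹¹ × 5.972×10²⁴ = 3.986×10¹⁴ m³/s².
r = 1.391×10⁷ m.
Specific orbital energy ε = v²/2 − μ/r = (4774)²/2 − 3.986×10¹⁴/1.391×10⁷ = -1.726×10⁷ J/kg.
Since ε = −μ/(2a), a = −μ/(2ε) = 1.155×10⁷ m = 11547 km.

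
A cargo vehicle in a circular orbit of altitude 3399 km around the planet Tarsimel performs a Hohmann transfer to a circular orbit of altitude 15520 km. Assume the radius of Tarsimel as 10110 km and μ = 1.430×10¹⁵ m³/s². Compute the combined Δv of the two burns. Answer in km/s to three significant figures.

r₁ = 10110 + 3399 = 13509 km = 1.3509×10⁷ m.
r₂ = 10110 + 15520 = 25630 km = 2.5630×10⁷ m.
Transfer ellipse a_t = (r₁ + r₂)/2 = 1.957×10⁷ m.
At r₁: circular v_c1 = √(μ/r₁) = 10290 m/s; transfer-periapsis v_p = √[μ(2/r₁ − 1/a_t)] = 11770 m/s.
Δv₁ = v_p − v_c1 = 1486 m/s.
At r₂: circular v_c2 = √(μ/r₂) = 7470 m/s; transfer-apoapsis v_a = √[μ(2/r₂ − 1/a_t)] = 6206 m/s.
Δv₂ = v_c2 − v_a = 1263 m/s.
Total Δv = Δv₁ + Δv₂ = 2749 m/s = 2.749 km/s.

Δv_total ≈ 2.75 km/s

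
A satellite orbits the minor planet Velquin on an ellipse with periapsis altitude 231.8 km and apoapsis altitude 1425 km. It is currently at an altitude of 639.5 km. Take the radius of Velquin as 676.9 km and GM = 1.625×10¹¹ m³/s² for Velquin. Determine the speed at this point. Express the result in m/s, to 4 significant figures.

r_p = 676.9 + 231.8 = 908.70 km = 9.0870×10⁵ m.
r_a = 676.9 + 1425 = 2101.9 km = 2.1019×10⁶ m.
r = 676.9 + 639.5 = 1316.4 km = 1.316×10⁶ m.
Semi-major axis a = (r_p + r_a)/2 = 1505.3 km = 1.505×10⁶ m.
Vis-viva: v² = μ(2/r − 1/a) = 1.625×10¹¹ × (1.519×10⁻⁶ − 6.643×10⁻⁷) = 1.389×10⁵ m²/s².
v = 372.7 m/s.

v ≈ 372.7 m/s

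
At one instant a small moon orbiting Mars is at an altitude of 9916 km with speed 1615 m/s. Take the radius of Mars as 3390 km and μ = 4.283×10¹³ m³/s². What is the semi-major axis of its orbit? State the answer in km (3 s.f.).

r = 3390 + 9916 = 13306 km = 1.331×10⁷ m.
Specific orbital energy ε = v²/2 − μ/r = (1615)²/2 − 4.283×10¹³/1.331×10⁷ = -1.915×10⁶ J/kg.
Since ε = −μ/(2a), a = −μ/(2ε) = 1.118×10⁷ m = 11184 km.

a ≈ 11200 km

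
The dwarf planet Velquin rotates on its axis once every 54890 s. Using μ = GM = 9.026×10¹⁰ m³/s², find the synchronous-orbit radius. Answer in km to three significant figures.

r_sync ≈ 1900 km

A synchronous orbit has period T, so by Kepler's third law a = (μT²/4π²)^(1/3).
μT²/4π² = 9.026×10¹⁰ × (5.489×10⁴)² / 39.48 = 6.888×10¹⁸ m³.
a = 1.903×10⁶ m = 1902.7 km.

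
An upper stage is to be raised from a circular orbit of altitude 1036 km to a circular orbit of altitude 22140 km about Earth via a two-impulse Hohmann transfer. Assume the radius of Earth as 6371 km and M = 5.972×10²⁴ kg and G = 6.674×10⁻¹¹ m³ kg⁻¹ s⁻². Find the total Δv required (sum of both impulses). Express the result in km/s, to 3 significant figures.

Δv_total ≈ 3.24 km/s

μ = GM = 6.674×10⁻¹¹ × 5.972×10²⁴ = 3.986×10¹⁴ m³/s².
r₁ = 6371 + 1036 = 7407.0 km = 7.4070×10⁶ m.
r₂ = 6371 + 22140 = 28511 km = 2.8511×10⁷ m.
Transfer ellipse a_t = (r₁ + r₂)/2 = 1.796×10⁷ m.
At r₁: circular v_c1 = √(μ/r₁) = 7336 m/s; transfer-perigee v_p = √[μ(2/r₁ − 1/a_t)] = 9243 m/s.
Δv₁ = v_p − v_c1 = 1907 m/s.
At r₂: circular v_c2 = √(μ/r₂) = 3739 m/s; transfer-apogee v_a = √[μ(2/r₂ − 1/a_t)] = 2401 m/s.
Δv₂ = v_c2 − v_a = 1338 m/s.
Total Δv = Δv₁ + Δv₂ = 3245 m/s = 3.245 km/s.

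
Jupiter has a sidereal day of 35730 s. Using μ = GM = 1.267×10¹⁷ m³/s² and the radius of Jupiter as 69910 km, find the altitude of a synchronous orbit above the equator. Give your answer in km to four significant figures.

A synchronous orbit has period T, so by Kepler's third law a = (μT²/4π²)^(1/3).
μT²/4π² = 1.267×10¹⁷ × (3.573×10⁴)² / 39.48 = 4.097×10²⁴ m³.
a = 1.600×10⁸ m = 1.6002×10⁵ km.
Altitude h = a − R = 1.6002×10⁵ − 69910 = 90105 km.

h_sync ≈ 90110 km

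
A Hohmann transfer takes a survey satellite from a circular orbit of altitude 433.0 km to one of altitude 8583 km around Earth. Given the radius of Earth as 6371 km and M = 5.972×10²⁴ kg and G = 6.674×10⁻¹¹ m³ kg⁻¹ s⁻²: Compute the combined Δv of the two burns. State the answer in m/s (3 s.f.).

Δv_total ≈ 2400 m/s

μ = GM = 6.674×10⁻¹¹ × 5.972×10²⁴ = 3.986×10¹⁴ m³/s².
r₁ = 6371 + 433.0 = 6804.0 km = 6.8040×10⁶ m.
r₂ = 6371 + 8583 = 14954 km = 1.4954×10⁷ m.
Transfer ellipse a_t = (r₁ + r₂)/2 = 1.088×10⁷ m.
At r₁: circular v_c1 = √(μ/r₁) = 7654 m/s; transfer-perigee v_p = √[μ(2/r₁ − 1/a_t)] = 8973 m/s.
Δv₁ = v_p − v_c1 = 1320 m/s.
At r₂: circular v_c2 = √(μ/r₂) = 5163 m/s; transfer-apogee v_a = √[μ(2/r₂ − 1/a_t)] = 4083 m/s.
Δv₂ = v_c2 − v_a = 1080 m/s.
Total Δv = Δv₁ + Δv₂ = 2400 m/s.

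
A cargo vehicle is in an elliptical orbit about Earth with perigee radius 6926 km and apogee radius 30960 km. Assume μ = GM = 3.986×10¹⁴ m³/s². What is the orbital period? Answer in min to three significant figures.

T ≈ 432 min

Semi-major axis a = (r_p + r_a)/2 = (6926.0 + 30960)/2 = 18943 km = 1.894×10⁷ m.
By Kepler's third law T = 2π√(a³/μ) = 2π × 4.130×10³ = 2.595×10⁴ s.
= 432.4 min.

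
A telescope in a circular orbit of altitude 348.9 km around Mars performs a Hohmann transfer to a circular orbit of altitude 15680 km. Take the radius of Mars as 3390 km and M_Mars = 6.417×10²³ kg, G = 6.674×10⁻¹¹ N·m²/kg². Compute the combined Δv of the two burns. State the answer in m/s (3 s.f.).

Δv_total ≈ 1630 m/s

μ = GM = 6.674×10⁻¹¹ × 6.417×10²³ = 4.283×10¹³ m³/s².
r₁ = 3390 + 348.9 = 3738.9 km = 3.7389×10⁶ m.
r₂ = 3390 + 15680 = 19070 km = 1.9070×10⁷ m.
Transfer ellipse a_t = (r₁ + r₂)/2 = 1.140×10⁷ m.
At r₁: circular v_c1 = √(μ/r₁) = 3384 m/s; transfer-periapsis v_p = √[μ(2/r₁ − 1/a_t)] = 4376 m/s.
Δv₁ = v_p − v_c1 = 992.0 m/s.
At r₂: circular v_c2 = √(μ/r₂) = 1499 m/s; transfer-apoapsis v_a = √[μ(2/r₂ − 1/a_t)] = 858.1 m/s.
Δv₂ = v_c2 − v_a = 640.5 m/s.
Total Δv = Δv₁ + Δv₂ = 1633 m/s.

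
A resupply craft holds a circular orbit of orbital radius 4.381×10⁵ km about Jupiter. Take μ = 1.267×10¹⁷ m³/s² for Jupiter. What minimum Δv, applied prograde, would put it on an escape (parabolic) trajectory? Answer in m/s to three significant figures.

Δv ≈ 7040 m/s

r = 4.381×10⁵ km = 4.381×10⁸ m.
Circular speed v_c = √(μ/r) = 17010 m/s.
Escape speed v_esc = √(2μ/r) = √2 × v_c = 24050 m/s.
Δv = v_esc − v_c = 7044 m/s.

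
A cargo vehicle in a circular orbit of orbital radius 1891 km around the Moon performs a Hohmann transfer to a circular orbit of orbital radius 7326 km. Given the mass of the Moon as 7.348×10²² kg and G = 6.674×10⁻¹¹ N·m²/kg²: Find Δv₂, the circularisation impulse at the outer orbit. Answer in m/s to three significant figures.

Δv ≈ 294 m/s

μ = GM = 6.674×10⁻¹¹ × 7.348×10²² = 4.904×10¹² m³/s².
r₁ = 1891 km = 1.891×10⁶ m.
r₂ = 7326 km = 7.326×10⁶ m.
Transfer ellipse a_t = (r₁ + r₂)/2 = 4.608×10⁶ m.
At r₁: circular v_c1 = √(μ/r₁) = 1610 m/s; transfer-perilune v_p = √[μ(2/r₁ − 1/a_t)] = 2030 m/s.
At r₂: circular v_c2 = √(μ/r₂) = 818.2 m/s; transfer-apolune v_a = √[μ(2/r₂ − 1/a_t)] = 524.1 m/s.
Δv₂ = v_c2 − v_a = 294.1 m/s.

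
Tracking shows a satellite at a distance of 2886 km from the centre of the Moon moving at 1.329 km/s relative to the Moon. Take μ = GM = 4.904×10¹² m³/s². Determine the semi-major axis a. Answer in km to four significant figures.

r = 2.886×10⁶ m.
Specific orbital energy ε = v²/2 − μ/r = (1329)²/2 − 4.904×10¹²/2.886×10⁶ = -8.161×10⁵ J/kg.
Since ε = −μ/(2a), a = −μ/(2ε) = 3.004×10⁶ m = 3004.5 km.

a ≈ 3004 km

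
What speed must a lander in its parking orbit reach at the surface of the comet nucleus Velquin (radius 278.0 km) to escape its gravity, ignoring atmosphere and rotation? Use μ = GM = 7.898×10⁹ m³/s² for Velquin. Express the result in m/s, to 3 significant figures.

v_esc ≈ 238 m/s

r = R = 2.780×10⁵ m.
Escape speed v_esc = √(2μ/r) = √(2 × 7.898×10⁹ / 2.780×10⁵) = √(5.682×10⁴) = 238.4 m/s.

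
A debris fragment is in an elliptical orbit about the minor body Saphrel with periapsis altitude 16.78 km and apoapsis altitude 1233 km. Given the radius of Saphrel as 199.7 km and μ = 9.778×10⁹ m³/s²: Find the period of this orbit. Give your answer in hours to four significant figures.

T ≈ 13.22 hours

r_p = 199.7 + 16.78 = 216.48 km = 2.1648×10⁵ m.
r_a = 199.7 + 1233 = 1432.7 km = 1.4327×10⁶ m.
Semi-major axis a = (r_p + r_a)/2 = (216.48 + 1432.7)/2 = 824.59 km = 8.246×10⁵ m.
By Kepler's third law T = 2π√(a³/μ) = 2π × 7.572×10³ = 4.758×10⁴ s.
= 13.22 hours.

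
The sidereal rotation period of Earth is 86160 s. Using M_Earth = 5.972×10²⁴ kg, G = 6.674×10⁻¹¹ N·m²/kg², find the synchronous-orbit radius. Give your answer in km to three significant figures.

μ = GM = 6.674×10⁻¹¹ × 5.972×10²⁴ = 3.986×10¹⁴ m³/s².
A synchronous orbit has period T, so by Kepler's third law a = (μT²/4π²)^(1/3).
μT²/4π² = 3.986×10¹⁴ × (8.616×10⁴)² / 39.48 = 7.495×10²² m³.
a = 4.216×10⁷ m = 42162 km.

r_sync ≈ 42200 km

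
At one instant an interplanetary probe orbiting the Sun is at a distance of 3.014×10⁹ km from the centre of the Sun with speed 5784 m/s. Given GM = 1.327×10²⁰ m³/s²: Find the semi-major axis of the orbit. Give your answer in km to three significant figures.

r = 3.014×10¹² m.
Vis-viva rearranged: 1/a = 2/r − v²/μ = 6.636×10⁻¹³ − 2.521×10⁻¹³ = 4.115×10⁻¹³ m⁻¹.
a = 2.430×10¹² m = 2.4304×10⁹ km.

a ≈ 2.43×10⁹ km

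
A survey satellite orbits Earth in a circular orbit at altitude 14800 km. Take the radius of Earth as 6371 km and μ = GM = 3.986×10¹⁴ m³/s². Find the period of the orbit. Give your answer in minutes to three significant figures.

r = 6371 + 14800 = 21171 km = 2.1171×10⁷ m.
Kepler's third law: T = 2π√(r³/μ) = 2π√((2.117×10⁷)³ / 3.986×10¹⁴).
r³/μ = 2.381×10⁷ s², so T = 2π × 4.879×10³ = 3.066×10⁴ s.
Converting: 3.066×10⁴ s ÷ 60.00 = 510.9 minutes.

T ≈ 511 minutes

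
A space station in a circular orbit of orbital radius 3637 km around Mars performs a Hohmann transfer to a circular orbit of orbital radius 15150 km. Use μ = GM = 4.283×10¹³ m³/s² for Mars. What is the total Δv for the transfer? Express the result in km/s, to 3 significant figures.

r₁ = 3637 km = 3.637×10⁶ m.
r₂ = 15150 km = 1.515×10⁷ m.
Transfer ellipse a_t = (r₁ + r₂)/2 = 9.394×10⁶ m.
At r₁: circular v_c1 = √(μ/r₁) = 3432 m/s; transfer-periapsis v_p = √[μ(2/r₁ − 1/a_t)] = 4358 m/s.
Δv₁ = v_p − v_c1 = 926.4 m/s.
At r₂: circular v_c2 = √(μ/r₂) = 1681 m/s; transfer-apoapsis v_a = √[μ(2/r₂ − 1/a_t)] = 1046 m/s.
Δv₂ = v_c2 − v_a = 635.2 m/s.
Total Δv = Δv₁ + Δv₂ = 1562 m/s = 1.562 km/s.

Δv_total ≈ 1.56 km/s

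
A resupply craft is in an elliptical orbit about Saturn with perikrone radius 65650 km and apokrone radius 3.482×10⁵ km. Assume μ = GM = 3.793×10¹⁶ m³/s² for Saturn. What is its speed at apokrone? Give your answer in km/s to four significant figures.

Semi-major axis a = (r_p + r_a)/2 = 2.0692×10⁵ km = 2.069×10⁸ m.
Vis-viva: v² = μ(2/r − 1/a) = 3.793×10¹⁶ × (5.744×10⁻⁹ − 4.833×10⁻⁹) = 3.456×10⁷ m²/s².
v = 5879 m/s = 5.879 km/s.

v ≈ 5.879 km/s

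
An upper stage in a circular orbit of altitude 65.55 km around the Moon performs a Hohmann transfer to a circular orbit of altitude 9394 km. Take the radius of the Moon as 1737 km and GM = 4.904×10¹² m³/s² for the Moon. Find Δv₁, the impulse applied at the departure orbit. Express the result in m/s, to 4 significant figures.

Δv ≈ 514.6 m/s

r₁ = 1737 + 65.55 = 1802.5 km = 1.8026×10⁶ m.
r₂ = 1737 + 9394 = 11131 km = 1.1131×10⁷ m.
Transfer ellipse a_t = (r₁ + r₂)/2 = 6.467×10⁶ m.
At r₁: circular v_c1 = √(μ/r₁) = 1649 m/s; transfer-perilune v_p = √[μ(2/r₁ − 1/a_t)] = 2164 m/s.
Δv₁ = v_p − v_c1 = 514.6 m/s.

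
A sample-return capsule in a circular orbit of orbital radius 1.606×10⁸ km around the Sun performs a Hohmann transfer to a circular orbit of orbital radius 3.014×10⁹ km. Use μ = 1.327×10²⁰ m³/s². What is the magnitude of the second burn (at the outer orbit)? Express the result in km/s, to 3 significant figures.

r₁ = 1.606×10⁸ km = 1.606×10¹¹ m.
r₂ = 3.014×10⁹ km = 3.014×10¹² m.
Transfer ellipse a_t = (r₁ + r₂)/2 = 1.587×10¹² m.
At r₁: circular v_c1 = √(μ/r₁) = 28750 m/s; transfer-perihelion v_p = √[μ(2/r₁ − 1/a_t)] = 39610 m/s.
At r₂: circular v_c2 = √(μ/r₂) = 6635 m/s; transfer-aphelion v_a = √[μ(2/r₂ − 1/a_t)] = 2111 m/s.
Δv₂ = v_c2 − v_a = 4525 m/s.
= 4.525 km/s.

Δv ≈ 4.52 km/s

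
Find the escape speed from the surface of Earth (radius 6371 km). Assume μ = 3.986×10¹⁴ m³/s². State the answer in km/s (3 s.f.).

v_esc ≈ 11.2 km/s

r = R = 6.371×10⁶ m.
Escape speed v_esc = √(2μ/r) = √(2 × 3.986×10¹⁴ / 6.371×10⁶) = √(1.251×10⁸) = 11190 m/s.
= 11.19 km/s.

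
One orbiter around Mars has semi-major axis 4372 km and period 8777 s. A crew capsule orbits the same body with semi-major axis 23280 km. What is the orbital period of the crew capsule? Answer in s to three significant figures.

T₂ ≈ 1.08×10⁵ s

Kepler's third law: T² ∝ a³, so T₂ = T₁ (a₂/a₁)^(3/2).
a₂/a₁ = 5.325, (a₂/a₁)^(3/2) = 12.29.
T₂ = 8777 × 12.29 = 1.078×10⁵ s.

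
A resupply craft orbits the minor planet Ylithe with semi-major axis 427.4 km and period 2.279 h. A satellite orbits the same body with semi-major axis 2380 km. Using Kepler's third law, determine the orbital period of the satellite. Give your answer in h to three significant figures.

Kepler's third law: T² ∝ a³, so T₂ = T₁ (a₂/a₁)^(3/2).
a₂/a₁ = 5.569, (a₂/a₁)^(3/2) = 13.14.
T₂ = 2.279 × 13.14 = 29.95 h.

T₂ ≈ 29.9 h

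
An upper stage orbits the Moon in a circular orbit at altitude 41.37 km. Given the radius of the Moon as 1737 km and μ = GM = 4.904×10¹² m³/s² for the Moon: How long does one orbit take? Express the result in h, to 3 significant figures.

r = 1737 + 41.37 = 1778.4 km = 1.7784×10⁶ m.
Kepler's third law: T = 2π√(r³/μ) = 2π√((1.778×10⁶)³ / 4.904×10¹²).
r³/μ = 1.147×10⁶ s², so T = 2π × 1.071×10³ = 6.729×10³ s.
Converting: 6.729×10³ s ÷ 3600 = 1.869 h.

T ≈ 1.87 h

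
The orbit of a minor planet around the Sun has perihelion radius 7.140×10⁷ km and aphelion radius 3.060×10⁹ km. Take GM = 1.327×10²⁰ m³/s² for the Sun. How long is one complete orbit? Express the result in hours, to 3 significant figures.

T ≈ 297000 hours

Semi-major axis a = (r_p + r_a)/2 = (7.1400×10⁷ + 3.0600×10⁹)/2 = 1.5657×10⁹ km = 1.566×10¹² m.
By Kepler's third law T = 2π√(a³/μ) = 2π × 1.701×10⁸ = 1.069×10⁹ s.
= 2.968×10⁵ hours.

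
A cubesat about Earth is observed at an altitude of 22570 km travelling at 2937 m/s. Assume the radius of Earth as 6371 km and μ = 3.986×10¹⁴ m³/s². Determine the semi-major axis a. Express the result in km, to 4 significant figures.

r = 6371 + 22570 = 28941 km = 2.894×10⁷ m.
Specific orbital energy ε = v²/2 − μ/r = (2937)²/2 − 3.986×10¹⁴/2.894×10⁷ = -9.460×10⁶ J/kg.
Since ε = −μ/(2a), a = −μ/(2ε) = 2.107×10⁷ m = 21068 km.

a ≈ 21070 km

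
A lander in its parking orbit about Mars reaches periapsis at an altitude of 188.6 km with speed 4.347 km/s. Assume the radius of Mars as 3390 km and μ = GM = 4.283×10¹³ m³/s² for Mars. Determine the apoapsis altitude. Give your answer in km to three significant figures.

r_p = 3390 + 188.6 = 3578.6 km = 3.579×10⁶ m.
Specific energy ε = v²/2 − μ/r = -2.520×10⁶ J/kg, so a = −μ/(2ε) = 8.497×10⁶ m.
The apsides satisfy r_p + r_a = 2a, so the apoapsis radius is 2a − r_p = 1.342×10⁷ m = 13416 km.
Apoapsis altitude = 13416 − 3390 = 10026 km.

apoapsis altitude ≈ 10000 km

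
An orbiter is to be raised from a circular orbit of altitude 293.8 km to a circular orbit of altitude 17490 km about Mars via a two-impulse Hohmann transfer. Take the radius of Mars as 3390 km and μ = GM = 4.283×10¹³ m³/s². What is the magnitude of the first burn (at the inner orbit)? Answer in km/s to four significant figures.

r₁ = 3390 + 293.8 = 3683.8 km = 3.6838×10⁶ m.
r₂ = 3390 + 17490 = 20880 km = 2.0880×10⁷ m.
Transfer ellipse a_t = (r₁ + r₂)/2 = 1.228×10⁷ m.
At r₁: circular v_c1 = √(μ/r₁) = 3410 m/s; transfer-periapsis v_p = √[μ(2/r₁ − 1/a_t)] = 4446 m/s.
Δv₁ = v_p − v_c1 = 1036 m/s.
= 1.036 km/s.

Δv ≈ 1.036 km/s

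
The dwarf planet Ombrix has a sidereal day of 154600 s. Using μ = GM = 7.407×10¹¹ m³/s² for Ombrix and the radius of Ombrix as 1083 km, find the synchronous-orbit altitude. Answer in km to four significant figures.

h_sync ≈ 6571 km

A synchronous orbit has period T, so by Kepler's third law a = (μT²/4π²)^(1/3).
μT²/4π² = 7.407×10¹¹ × (1.546×10⁵)² / 39.48 = 4.484×10²⁰ m³.
a = 7.654×10⁶ m = 7654.2 km.
Altitude h = a − R = 7654.2 − 1083 = 6571.2 km.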